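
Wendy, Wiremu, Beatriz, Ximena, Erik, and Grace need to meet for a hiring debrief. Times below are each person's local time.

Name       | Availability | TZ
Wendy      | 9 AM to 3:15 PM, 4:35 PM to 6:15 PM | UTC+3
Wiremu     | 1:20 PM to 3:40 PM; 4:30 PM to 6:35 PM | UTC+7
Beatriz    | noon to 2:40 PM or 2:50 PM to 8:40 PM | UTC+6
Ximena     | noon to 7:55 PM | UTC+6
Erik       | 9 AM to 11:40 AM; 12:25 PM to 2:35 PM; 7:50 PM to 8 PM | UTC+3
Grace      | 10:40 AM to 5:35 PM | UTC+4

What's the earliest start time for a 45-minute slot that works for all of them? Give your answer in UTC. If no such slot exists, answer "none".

06:40

Wendy in UTC: 06:00-12:15, 13:35-15:15 (subtract 3h to convert from UTC+3).
Wiremu in UTC: 06:20-08:40, 09:30-11:35 (subtract 7h to convert from UTC+7).
Beatriz in UTC: 06:00-08:40, 08:50-14:40 (subtract 6h to convert from UTC+6).
Ximena in UTC: 06:00-13:55 (subtract 6h to convert from UTC+6).
Erik in UTC: 06:00-08:40, 09:25-11:35, 16:50-17:00 (subtract 3h to convert from UTC+3).
Grace in UTC: 06:40-13:35 (subtract 4h to convert from UTC+4).
Wendy ∩ Wiremu: 06:20-08:40, 09:30-11:35.
Wendy ∩ Wiremu ∩ Beatriz: 06:20-08:40, 09:30-11:35.
Wendy ∩ Wiremu ∩ Beatriz ∩ Ximena: 06:20-08:40, 09:30-11:35.
Wendy ∩ Wiremu ∩ Beatriz ∩ Ximena ∩ Erik: 06:20-08:40, 09:30-11:35.
Wendy ∩ Wiremu ∩ Beatriz ∩ Ximena ∩ Erik ∩ Grace: 06:40-08:40, 09:30-11:35.
The first common window of at least 45 minutes is 06:40-08:40, so the earliest start is 06:40.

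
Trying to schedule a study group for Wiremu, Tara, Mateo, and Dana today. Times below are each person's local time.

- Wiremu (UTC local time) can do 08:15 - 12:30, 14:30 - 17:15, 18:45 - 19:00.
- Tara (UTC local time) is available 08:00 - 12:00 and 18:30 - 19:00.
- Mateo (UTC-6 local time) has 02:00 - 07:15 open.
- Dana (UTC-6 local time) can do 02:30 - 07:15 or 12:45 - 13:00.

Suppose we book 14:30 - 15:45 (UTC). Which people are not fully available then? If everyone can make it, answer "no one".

Dana, Mateo, Tara

Wiremu in UTC: 08:15-12:30, 14:30-17:15, 18:45-19:00.
Tara in UTC: 08:00-12:00, 18:30-19:00.
Mateo in UTC: 08:00-13:15 (add 6h to convert from UTC-6).
Dana in UTC: 08:30-13:15, 18:45-19:00 (add 6h to convert from UTC-6).
Wiremu: free for 14:30-15:45. Tara: not fully free for 14:30-15:45. Mateo: not fully free for 14:30-15:45. Dana: not fully free for 14:30-15:45.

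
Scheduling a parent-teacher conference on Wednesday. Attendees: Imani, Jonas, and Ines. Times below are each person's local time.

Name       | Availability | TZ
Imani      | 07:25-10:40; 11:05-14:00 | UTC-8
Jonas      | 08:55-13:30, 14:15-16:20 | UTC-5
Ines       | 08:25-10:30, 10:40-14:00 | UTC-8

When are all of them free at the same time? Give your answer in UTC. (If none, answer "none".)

16:25-18:30, 19:15-21:20

Imani in UTC: 15:25-18:40, 19:05-22:00 (add 8h to convert from UTC-8).
Jonas in UTC: 13:55-18:30, 19:15-21:20 (add 5h to convert from UTC-5).
Ines in UTC: 16:25-18:30, 18:40-22:00 (add 8h to convert from UTC-8).
Imani ∩ Jonas: 15:25-18:30, 19:15-21:20.
Imani ∩ Jonas ∩ Ines: 16:25-18:30, 19:15-21:20.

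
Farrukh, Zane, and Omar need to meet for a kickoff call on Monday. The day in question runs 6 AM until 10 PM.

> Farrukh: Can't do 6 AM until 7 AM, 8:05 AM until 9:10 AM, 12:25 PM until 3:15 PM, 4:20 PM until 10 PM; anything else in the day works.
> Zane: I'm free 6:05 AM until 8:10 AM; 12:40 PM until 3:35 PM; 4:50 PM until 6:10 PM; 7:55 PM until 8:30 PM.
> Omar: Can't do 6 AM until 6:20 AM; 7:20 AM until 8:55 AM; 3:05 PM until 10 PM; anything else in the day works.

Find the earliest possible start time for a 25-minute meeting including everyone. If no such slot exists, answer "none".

none

Farrukh free: 07:00-08:05, 09:10-12:25, 15:15-16:20 (invert busy blocks within the working day).
Zane free: 06:05-08:10, 12:40-15:35, 16:50-18:10, 19:55-20:30.
Omar free: 06:20-07:20, 08:55-15:05 (invert busy blocks within the working day).
Farrukh ∩ Zane: 07:00-08:05, 15:15-15:35.
Farrukh ∩ Zane ∩ Omar: 07:00-07:20.
So the common availability across everyone is 07:00-07:20.
No common window is at least 25 minutes long.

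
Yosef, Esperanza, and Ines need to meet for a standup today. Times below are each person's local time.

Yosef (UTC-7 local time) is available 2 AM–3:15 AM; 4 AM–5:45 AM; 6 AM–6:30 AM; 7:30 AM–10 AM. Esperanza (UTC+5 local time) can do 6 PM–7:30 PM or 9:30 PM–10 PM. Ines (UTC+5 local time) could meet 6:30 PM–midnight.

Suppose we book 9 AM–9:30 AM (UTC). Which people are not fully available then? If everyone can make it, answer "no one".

Yosef in UTC: 09:00-10:15, 11:00-12:45, 13:00-13:30, 14:30-17:00 (add 7h to convert from UTC-7).
Esperanza in UTC: 13:00-14:30, 16:30-17:00 (subtract 5h to convert from UTC+5).
Ines in UTC: 13:30-19:00 (subtract 5h to convert from UTC+5).
Yosef: free for 09:00-09:30. Esperanza: not fully free for 09:00-09:30. Ines: not fully free for 09:00-09:30.

Esperanza, Ines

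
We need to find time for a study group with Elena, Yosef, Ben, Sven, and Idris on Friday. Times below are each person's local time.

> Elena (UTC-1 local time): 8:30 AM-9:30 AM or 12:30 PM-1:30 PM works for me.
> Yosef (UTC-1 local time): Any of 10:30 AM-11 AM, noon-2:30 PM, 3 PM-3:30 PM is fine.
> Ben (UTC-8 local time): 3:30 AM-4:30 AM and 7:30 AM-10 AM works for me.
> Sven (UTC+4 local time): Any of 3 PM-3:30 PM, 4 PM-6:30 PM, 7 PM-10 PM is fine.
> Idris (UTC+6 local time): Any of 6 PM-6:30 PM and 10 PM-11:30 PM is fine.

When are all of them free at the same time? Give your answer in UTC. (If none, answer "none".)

Elena in UTC: 09:30-10:30, 13:30-14:30 (add 1h to convert from UTC-1).
Yosef in UTC: 11:30-12:00, 13:00-15:30, 16:00-16:30 (add 1h to convert from UTC-1).
Ben in UTC: 11:30-12:30, 15:30-18:00 (add 8h to convert from UTC-8).
Sven in UTC: 11:00-11:30, 12:00-14:30, 15:00-18:00 (subtract 4h to convert from UTC+4).
Idris in UTC: 12:00-12:30, 16:00-17:30 (subtract 6h to convert from UTC+6).
Elena ∩ Yosef: 13:30-14:30.
Elena ∩ Yosef ∩ Ben: ∅.
Elena ∩ Yosef ∩ Ben ∩ Sven: ∅.
Elena ∩ Yosef ∩ Ben ∩ Sven ∩ Idris: ∅.
There is no time when everyone is free.

none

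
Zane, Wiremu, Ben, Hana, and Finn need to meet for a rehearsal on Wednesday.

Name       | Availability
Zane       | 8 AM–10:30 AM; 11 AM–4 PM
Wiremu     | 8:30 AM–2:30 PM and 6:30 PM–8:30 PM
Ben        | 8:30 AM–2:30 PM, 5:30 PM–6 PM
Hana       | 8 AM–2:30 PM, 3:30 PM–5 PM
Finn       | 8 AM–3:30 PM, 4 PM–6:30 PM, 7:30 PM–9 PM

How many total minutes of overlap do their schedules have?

330

Zane ∩ Wiremu: 08:30-10:30, 11:00-14:30.
Zane ∩ Wiremu ∩ Ben: 08:30-10:30, 11:00-14:30.
Zane ∩ Wiremu ∩ Ben ∩ Hana: 08:30-10:30, 11:00-14:30.
Zane ∩ Wiremu ∩ Ben ∩ Hana ∩ Finn: 08:30-10:30, 11:00-14:30.
Summing the common windows: 120 + 210 = 330 minutes.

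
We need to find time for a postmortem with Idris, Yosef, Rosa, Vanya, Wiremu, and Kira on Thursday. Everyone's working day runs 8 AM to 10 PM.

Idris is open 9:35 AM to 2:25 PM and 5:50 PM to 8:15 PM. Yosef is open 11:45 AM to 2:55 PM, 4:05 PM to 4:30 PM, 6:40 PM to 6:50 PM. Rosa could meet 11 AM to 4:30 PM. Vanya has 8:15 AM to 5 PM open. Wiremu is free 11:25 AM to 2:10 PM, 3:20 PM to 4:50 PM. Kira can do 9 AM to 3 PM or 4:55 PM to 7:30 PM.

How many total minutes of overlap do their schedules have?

Idris ∩ Yosef: 11:45-14:25, 18:40-18:50.
Idris ∩ Yosef ∩ Rosa: 11:45-14:25.
Idris ∩ Yosef ∩ Rosa ∩ Vanya: 11:45-14:25.
Idris ∩ Yosef ∩ Rosa ∩ Vanya ∩ Wiremu: 11:45-14:10.
Idris ∩ Yosef ∩ Rosa ∩ Vanya ∩ Wiremu ∩ Kira: 11:45-14:10.
That's a single block of 145 minutes.

145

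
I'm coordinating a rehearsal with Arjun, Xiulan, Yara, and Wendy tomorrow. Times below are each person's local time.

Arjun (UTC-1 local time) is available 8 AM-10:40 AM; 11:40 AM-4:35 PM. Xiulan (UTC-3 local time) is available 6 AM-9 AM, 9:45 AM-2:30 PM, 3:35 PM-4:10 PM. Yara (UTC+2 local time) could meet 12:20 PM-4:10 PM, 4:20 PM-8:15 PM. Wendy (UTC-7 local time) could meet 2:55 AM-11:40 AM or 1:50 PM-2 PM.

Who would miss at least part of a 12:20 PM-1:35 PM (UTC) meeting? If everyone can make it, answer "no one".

Arjun, Xiulan

Arjun in UTC: 09:00-11:40, 12:40-17:35 (add 1h to convert from UTC-1).
Xiulan in UTC: 09:00-12:00, 12:45-17:30, 18:35-19:10 (add 3h to convert from UTC-3).
Yara in UTC: 10:20-14:10, 14:20-18:15 (subtract 2h to convert from UTC+2).
Wendy in UTC: 09:55-18:40, 20:50-21:00 (add 7h to convert from UTC-7).
Arjun: not fully free for 12:20-13:35. Xiulan: not fully free for 12:20-13:35. Yara: free for 12:20-13:35. Wendy: free for 12:20-13:35.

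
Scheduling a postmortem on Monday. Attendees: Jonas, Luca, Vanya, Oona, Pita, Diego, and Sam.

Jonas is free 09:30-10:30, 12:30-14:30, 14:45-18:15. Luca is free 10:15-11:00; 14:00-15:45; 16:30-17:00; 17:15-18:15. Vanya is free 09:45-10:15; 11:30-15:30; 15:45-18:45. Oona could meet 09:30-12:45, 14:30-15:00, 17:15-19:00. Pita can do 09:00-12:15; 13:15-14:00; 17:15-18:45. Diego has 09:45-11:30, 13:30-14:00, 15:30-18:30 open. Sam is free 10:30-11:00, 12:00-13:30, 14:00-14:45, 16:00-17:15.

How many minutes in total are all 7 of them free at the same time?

Jonas ∩ Luca: 10:15-10:30, 14:00-14:30, 14:45-15:45, 16:30-17:00, 17:15-18:15.
Jonas ∩ Luca ∩ Vanya: 14:00-14:30, 14:45-15:30, 16:30-17:00, 17:15-18:15.
Jonas ∩ Luca ∩ Vanya ∩ Oona: 14:45-15:00, 17:15-18:15.
Jonas ∩ Luca ∩ Vanya ∩ Oona ∩ Pita: 17:15-18:15.
Jonas ∩ Luca ∩ Vanya ∩ Oona ∩ Pita ∩ Diego: 17:15-18:15.
Jonas ∩ Luca ∩ Vanya ∩ Oona ∩ Pita ∩ Diego ∩ Sam: ∅.
There is no time when everyone is free.
There is no common window, so the total is 0 minutes.

0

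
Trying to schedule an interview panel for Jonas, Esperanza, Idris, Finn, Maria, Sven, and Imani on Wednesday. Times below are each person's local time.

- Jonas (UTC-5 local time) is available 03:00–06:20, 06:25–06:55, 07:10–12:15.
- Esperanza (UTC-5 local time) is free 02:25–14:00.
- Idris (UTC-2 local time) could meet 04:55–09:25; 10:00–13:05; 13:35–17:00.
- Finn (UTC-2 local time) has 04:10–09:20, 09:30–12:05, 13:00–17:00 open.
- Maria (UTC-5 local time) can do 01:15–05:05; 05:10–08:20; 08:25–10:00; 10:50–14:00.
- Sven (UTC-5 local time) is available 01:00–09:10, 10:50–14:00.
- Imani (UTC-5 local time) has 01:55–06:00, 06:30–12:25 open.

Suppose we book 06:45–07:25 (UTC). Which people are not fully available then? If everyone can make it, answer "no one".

Esperanza, Idris, Imani, Jonas

Jonas in UTC: 08:00-11:20, 11:25-11:55, 12:10-17:15 (add 5h to convert from UTC-5).
Esperanza in UTC: 07:25-19:00 (add 5h to convert from UTC-5).
Idris in UTC: 06:55-11:25, 12:00-15:05, 15:35-19:00 (add 2h to convert from UTC-2).
Finn in UTC: 06:10-11:20, 11:30-14:05, 15:00-19:00 (add 2h to convert from UTC-2).
Maria in UTC: 06:15-10:05, 10:10-13:20, 13:25-15:00, 15:50-19:00 (add 5h to convert from UTC-5).
Sven in UTC: 06:00-14:10, 15:50-19:00 (add 5h to convert from UTC-5).
Imani in UTC: 06:55-11:00, 11:30-17:25 (add 5h to convert from UTC-5).
Jonas: not fully free for 06:45-07:25. Esperanza: not fully free for 06:45-07:25. Idris: not fully free for 06:45-07:25. Finn: free for 06:45-07:25. Maria: free for 06:45-07:25. Sven: free for 06:45-07:25. Imani: not fully free for 06:45-07:25.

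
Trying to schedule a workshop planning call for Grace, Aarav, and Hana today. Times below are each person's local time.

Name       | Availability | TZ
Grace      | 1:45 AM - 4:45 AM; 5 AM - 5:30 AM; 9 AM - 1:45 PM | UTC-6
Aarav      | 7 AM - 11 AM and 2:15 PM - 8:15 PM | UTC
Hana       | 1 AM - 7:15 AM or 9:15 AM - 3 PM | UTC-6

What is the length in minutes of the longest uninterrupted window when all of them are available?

Grace in UTC: 07:45-10:45, 11:00-11:30, 15:00-19:45 (add 6h to convert from UTC-6).
Aarav in UTC: 07:00-11:00, 14:15-20:15.
Hana in UTC: 07:00-13:15, 15:15-21:00 (add 6h to convert from UTC-6).
Grace ∩ Aarav: 07:45-10:45, 15:00-19:45.
Grace ∩ Aarav ∩ Hana: 07:45-10:45, 15:15-19:45.
So the common availability across everyone is 07:45-10:45, 15:15-19:45.
The longest is 15:15-19:45 at 270 minutes.

270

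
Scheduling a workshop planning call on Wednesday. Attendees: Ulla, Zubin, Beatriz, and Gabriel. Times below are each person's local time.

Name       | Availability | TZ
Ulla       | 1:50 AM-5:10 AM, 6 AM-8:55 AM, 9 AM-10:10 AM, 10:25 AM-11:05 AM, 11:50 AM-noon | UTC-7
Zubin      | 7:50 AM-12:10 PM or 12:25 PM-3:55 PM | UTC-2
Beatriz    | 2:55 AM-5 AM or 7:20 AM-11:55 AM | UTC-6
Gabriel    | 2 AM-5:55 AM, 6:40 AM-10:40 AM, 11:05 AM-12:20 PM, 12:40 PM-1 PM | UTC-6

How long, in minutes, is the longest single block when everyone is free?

90

Ulla in UTC: 08:50-12:10, 13:00-15:55, 16:00-17:10, 17:25-18:05, 18:50-19:00 (add 7h to convert from UTC-7).
Zubin in UTC: 09:50-14:10, 14:25-17:55 (add 2h to convert from UTC-2).
Beatriz in UTC: 08:55-11:00, 13:20-17:55 (add 6h to convert from UTC-6).
Gabriel in UTC: 08:00-11:55, 12:40-16:40, 17:05-18:20, 18:40-19:00 (add 6h to convert from UTC-6).
Ulla ∩ Zubin: 09:50-12:10, 13:00-14:10, 14:25-15:55, 16:00-17:10, 17:25-17:55.
Ulla ∩ Zubin ∩ Beatriz: 09:50-11:00, 13:20-14:10, 14:25-15:55, 16:00-17:10, 17:25-17:55.
Ulla ∩ Zubin ∩ Beatriz ∩ Gabriel: 09:50-11:00, 13:20-14:10, 14:25-15:55, 16:00-16:40, 17:05-17:10, 17:25-17:55.
The longest is 14:25-15:55 at 90 minutes.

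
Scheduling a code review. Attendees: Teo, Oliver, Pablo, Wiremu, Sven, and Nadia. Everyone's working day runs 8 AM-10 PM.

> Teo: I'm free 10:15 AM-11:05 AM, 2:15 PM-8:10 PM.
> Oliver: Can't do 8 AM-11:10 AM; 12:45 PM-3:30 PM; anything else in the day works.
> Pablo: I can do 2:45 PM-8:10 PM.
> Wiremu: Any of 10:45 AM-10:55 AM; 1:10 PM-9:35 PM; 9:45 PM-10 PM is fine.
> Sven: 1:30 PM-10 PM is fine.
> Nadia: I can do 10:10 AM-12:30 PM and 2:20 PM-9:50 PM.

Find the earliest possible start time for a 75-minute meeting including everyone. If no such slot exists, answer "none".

15:30

Teo free: 10:15-11:05, 14:15-20:10.
Oliver free: 11:10-12:45, 15:30-22:00 (invert busy blocks within the working day).
Pablo free: 14:45-20:10.
Wiremu free: 10:45-10:55, 13:10-21:35, 21:45-22:00.
Sven free: 13:30-22:00.
Nadia free: 10:10-12:30, 14:20-21:50.
Teo ∩ Oliver: 15:30-20:10.
Teo ∩ Oliver ∩ Pablo: 15:30-20:10.
Teo ∩ Oliver ∩ Pablo ∩ Wiremu: 15:30-20:10.
Teo ∩ Oliver ∩ Pablo ∩ Wiremu ∩ Sven: 15:30-20:10.
Teo ∩ Oliver ∩ Pablo ∩ Wiremu ∩ Sven ∩ Nadia: 15:30-20:10.
The first common window of at least 75 minutes is 15:30-20:10, so the earliest start is 15:30.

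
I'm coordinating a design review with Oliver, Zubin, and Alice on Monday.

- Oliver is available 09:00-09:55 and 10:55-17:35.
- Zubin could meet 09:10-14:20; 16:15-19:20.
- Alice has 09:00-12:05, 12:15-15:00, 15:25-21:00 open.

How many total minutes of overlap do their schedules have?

Oliver ∩ Zubin: 09:10-09:55, 10:55-14:20, 16:15-17:35.
Oliver ∩ Zubin ∩ Alice: 09:10-09:55, 10:55-12:05, 12:15-14:20, 16:15-17:35.
Those are the intersection windows.
Summing the common windows: 45 + 70 + 125 + 80 = 320 minutes.

320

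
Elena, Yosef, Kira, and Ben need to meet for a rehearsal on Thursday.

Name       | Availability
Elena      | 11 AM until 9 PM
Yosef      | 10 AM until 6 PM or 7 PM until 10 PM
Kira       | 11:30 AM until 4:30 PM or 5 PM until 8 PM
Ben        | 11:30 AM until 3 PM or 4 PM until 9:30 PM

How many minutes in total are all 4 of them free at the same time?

Elena ∩ Yosef: 11:00-18:00, 19:00-21:00.
Elena ∩ Yosef ∩ Kira: 11:30-16:30, 17:00-18:00, 19:00-20:00.
Elena ∩ Yosef ∩ Kira ∩ Ben: 11:30-15:00, 16:00-16:30, 17:00-18:00, 19:00-20:00.
So the common availability across everyone is 11:30-15:00, 16:00-16:30, 17:00-18:00, 19:00-20:00.
Summing the common windows: 210 + 30 + 60 + 60 = 360 minutes.

360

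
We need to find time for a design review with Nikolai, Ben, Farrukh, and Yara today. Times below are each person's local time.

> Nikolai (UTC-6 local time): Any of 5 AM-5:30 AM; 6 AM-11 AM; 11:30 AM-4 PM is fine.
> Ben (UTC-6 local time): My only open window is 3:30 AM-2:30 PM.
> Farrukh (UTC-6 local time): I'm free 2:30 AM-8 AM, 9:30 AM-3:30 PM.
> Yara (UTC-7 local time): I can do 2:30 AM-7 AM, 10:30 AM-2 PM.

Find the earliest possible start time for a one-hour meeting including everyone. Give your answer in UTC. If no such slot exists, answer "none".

12:00

Nikolai in UTC: 11:00-11:30, 12:00-17:00, 17:30-22:00 (add 6h to convert from UTC-6).
Ben in UTC: 09:30-20:30 (add 6h to convert from UTC-6).
Farrukh in UTC: 08:30-14:00, 15:30-21:30 (add 6h to convert from UTC-6).
Yara in UTC: 09:30-14:00, 17:30-21:00 (add 7h to convert from UTC-7).
Nikolai ∩ Ben: 11:00-11:30, 12:00-17:00, 17:30-20:30.
Nikolai ∩ Ben ∩ Farrukh: 11:00-11:30, 12:00-14:00, 15:30-17:00, 17:30-20:30.
Nikolai ∩ Ben ∩ Farrukh ∩ Yara: 11:00-11:30, 12:00-14:00, 17:30-20:30.
The first common window of at least 60 minutes is 12:00-14:00, so the earliest start is 12:00.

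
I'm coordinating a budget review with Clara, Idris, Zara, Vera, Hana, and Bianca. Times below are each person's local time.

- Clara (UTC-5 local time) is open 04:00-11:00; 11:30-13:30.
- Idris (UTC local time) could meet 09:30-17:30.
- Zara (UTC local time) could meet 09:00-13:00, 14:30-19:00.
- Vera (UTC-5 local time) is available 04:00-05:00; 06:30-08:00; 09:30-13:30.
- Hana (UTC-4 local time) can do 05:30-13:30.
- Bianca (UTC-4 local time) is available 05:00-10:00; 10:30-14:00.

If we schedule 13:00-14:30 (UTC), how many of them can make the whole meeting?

3

Clara in UTC: 09:00-16:00, 16:30-18:30 (add 5h to convert from UTC-5).
Idris in UTC: 09:30-17:30.
Zara in UTC: 09:00-13:00, 14:30-19:00.
Vera in UTC: 09:00-10:00, 11:30-13:00, 14:30-18:30 (add 5h to convert from UTC-5).
Hana in UTC: 09:30-17:30 (add 4h to convert from UTC-4).
Bianca in UTC: 09:00-14:00, 14:30-18:00 (add 4h to convert from UTC-4).
Clara, Idris, and Hana can make the full 13:00-14:30 slot — that's 3.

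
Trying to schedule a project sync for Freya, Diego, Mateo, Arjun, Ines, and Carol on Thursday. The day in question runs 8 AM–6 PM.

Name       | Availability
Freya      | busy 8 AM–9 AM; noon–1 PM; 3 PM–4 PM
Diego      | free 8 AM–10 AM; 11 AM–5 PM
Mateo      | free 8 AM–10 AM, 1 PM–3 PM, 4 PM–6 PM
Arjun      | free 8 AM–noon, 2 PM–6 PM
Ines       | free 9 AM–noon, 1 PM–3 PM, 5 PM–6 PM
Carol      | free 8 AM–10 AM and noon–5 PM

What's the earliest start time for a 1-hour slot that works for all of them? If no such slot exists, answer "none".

Freya free: 09:00-12:00, 13:00-15:00, 16:00-18:00 (invert busy blocks within the working day).
Diego free: 08:00-10:00, 11:00-17:00.
Mateo free: 08:00-10:00, 13:00-15:00, 16:00-18:00.
Arjun free: 08:00-12:00, 14:00-18:00.
Ines free: 09:00-12:00, 13:00-15:00, 17:00-18:00.
Carol free: 08:00-10:00, 12:00-17:00.
Freya ∩ Diego: 09:00-10:00, 11:00-12:00, 13:00-15:00, 16:00-17:00.
Freya ∩ Diego ∩ Mateo: 09:00-10:00, 13:00-15:00, 16:00-17:00.
Freya ∩ Diego ∩ Mateo ∩ Arjun: 09:00-10:00, 14:00-15:00, 16:00-17:00.
Freya ∩ Diego ∩ Mateo ∩ Arjun ∩ Ines: 09:00-10:00, 14:00-15:00.
Freya ∩ Diego ∩ Mateo ∩ Arjun ∩ Ines ∩ Carol: 09:00-10:00, 14:00-15:00.
So the common availability across everyone is 09:00-10:00, 14:00-15:00.
The first common window of at least 60 minutes is 09:00-10:00, so the earliest start is 09:00.

09:00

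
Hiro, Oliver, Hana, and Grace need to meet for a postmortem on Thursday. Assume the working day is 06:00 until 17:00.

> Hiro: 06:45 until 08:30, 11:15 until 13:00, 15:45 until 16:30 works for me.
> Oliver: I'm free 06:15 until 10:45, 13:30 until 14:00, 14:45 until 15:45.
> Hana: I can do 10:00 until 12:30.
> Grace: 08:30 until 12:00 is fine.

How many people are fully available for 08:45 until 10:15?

Oliver and Grace can make the full 08:45-10:15 slot — that's 2.

2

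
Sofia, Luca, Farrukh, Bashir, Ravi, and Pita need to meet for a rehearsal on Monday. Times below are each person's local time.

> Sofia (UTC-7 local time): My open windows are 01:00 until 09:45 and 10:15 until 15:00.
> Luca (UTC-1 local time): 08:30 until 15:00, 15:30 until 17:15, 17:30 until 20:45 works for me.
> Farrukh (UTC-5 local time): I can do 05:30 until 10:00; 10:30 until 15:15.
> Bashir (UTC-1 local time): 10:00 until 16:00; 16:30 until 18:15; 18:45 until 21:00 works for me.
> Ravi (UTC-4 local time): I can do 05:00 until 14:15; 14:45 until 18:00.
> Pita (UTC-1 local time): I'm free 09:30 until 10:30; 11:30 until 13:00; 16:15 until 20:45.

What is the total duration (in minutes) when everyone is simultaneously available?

225

Sofia in UTC: 08:00-16:45, 17:15-22:00 (add 7h to convert from UTC-7).
Luca in UTC: 09:30-16:00, 16:30-18:15, 18:30-21:45 (add 1h to convert from UTC-1).
Farrukh in UTC: 10:30-15:00, 15:30-20:15 (add 5h to convert from UTC-5).
Bashir in UTC: 11:00-17:00, 17:30-19:15, 19:45-22:00 (add 1h to convert from UTC-1).
Ravi in UTC: 09:00-18:15, 18:45-22:00 (add 4h to convert from UTC-4).
Pita in UTC: 10:30-11:30, 12:30-14:00, 17:15-21:45 (add 1h to convert from UTC-1).
Sofia ∩ Luca: 09:30-16:00, 16:30-16:45, 17:15-18:15, 18:30-21:45.
Sofia ∩ Luca ∩ Farrukh: 10:30-15:00, 15:30-16:00, 16:30-16:45, 17:15-18:15, 18:30-20:15.
Sofia ∩ Luca ∩ Farrukh ∩ Bashir: 11:00-15:00, 15:30-16:00, 16:30-16:45, 17:30-18:15, 18:30-19:15, 19:45-20:15.
Sofia ∩ Luca ∩ Farrukh ∩ Bashir ∩ Ravi: 11:00-15:00, 15:30-16:00, 16:30-16:45, 17:30-18:15, 18:45-19:15, 19:45-20:15.
Sofia ∩ Luca ∩ Farrukh ∩ Bashir ∩ Ravi ∩ Pita: 11:00-11:30, 12:30-14:00, 17:30-18:15, 18:45-19:15, 19:45-20:15.
Summing the common windows: 30 + 90 + 45 + 30 + 30 = 225 minutes.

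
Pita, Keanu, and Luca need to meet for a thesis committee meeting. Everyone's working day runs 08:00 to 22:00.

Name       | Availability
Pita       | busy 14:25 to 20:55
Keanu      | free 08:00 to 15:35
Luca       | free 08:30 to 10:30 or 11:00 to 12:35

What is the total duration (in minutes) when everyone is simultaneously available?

215

Pita free: 08:00-14:25, 20:55-22:00 (invert busy blocks within the working day).
Keanu free: 08:00-15:35.
Luca free: 08:30-10:30, 11:00-12:35.
Pita ∩ Keanu: 08:00-14:25.
Pita ∩ Keanu ∩ Luca: 08:30-10:30, 11:00-12:35.
Summing the common windows: 120 + 95 = 215 minutes.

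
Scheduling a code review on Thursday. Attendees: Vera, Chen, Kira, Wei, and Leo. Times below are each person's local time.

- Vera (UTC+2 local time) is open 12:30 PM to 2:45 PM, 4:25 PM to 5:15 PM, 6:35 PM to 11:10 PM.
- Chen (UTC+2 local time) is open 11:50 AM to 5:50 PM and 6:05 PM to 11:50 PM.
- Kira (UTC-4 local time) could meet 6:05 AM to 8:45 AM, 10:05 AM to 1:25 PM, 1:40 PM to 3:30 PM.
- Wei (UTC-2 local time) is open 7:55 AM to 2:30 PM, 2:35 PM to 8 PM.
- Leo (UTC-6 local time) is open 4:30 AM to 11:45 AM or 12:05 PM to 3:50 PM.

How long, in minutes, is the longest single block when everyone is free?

Vera in UTC: 10:30-12:45, 14:25-15:15, 16:35-21:10 (subtract 2h to convert from UTC+2).
Chen in UTC: 09:50-15:50, 16:05-21:50 (subtract 2h to convert from UTC+2).
Kira in UTC: 10:05-12:45, 14:05-17:25, 17:40-19:30 (add 4h to convert from UTC-4).
Wei in UTC: 09:55-16:30, 16:35-22:00 (add 2h to convert from UTC-2).
Leo in UTC: 10:30-17:45, 18:05-21:50 (add 6h to convert from UTC-6).
Vera ∩ Chen: 10:30-12:45, 14:25-15:15, 16:35-21:10.
Vera ∩ Chen ∩ Kira: 10:30-12:45, 14:25-15:15, 16:35-17:25, 17:40-19:30.
Vera ∩ Chen ∩ Kira ∩ Wei: 10:30-12:45, 14:25-15:15, 16:35-17:25, 17:40-19:30.
Vera ∩ Chen ∩ Kira ∩ Wei ∩ Leo: 10:30-12:45, 14:25-15:15, 16:35-17:25, 17:40-17:45, 18:05-19:30.
Those are the intersection windows.
The longest is 10:30-12:45 at 135 minutes.

135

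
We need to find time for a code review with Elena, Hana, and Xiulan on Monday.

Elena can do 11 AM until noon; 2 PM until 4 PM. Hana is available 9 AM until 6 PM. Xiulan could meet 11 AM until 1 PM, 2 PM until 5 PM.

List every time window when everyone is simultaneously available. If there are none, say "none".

Elena ∩ Hana: 11:00-12:00, 14:00-16:00.
Elena ∩ Hana ∩ Xiulan: 11:00-12:00, 14:00-16:00.

11:00-12:00, 14:00-16:00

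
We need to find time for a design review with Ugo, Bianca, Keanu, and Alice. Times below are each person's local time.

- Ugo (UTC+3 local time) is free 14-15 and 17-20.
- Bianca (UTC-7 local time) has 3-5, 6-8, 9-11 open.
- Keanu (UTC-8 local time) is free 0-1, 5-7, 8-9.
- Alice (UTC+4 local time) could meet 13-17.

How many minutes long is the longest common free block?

0

Ugo in UTC: 11:00-12:00, 14:00-17:00 (subtract 3h to convert from UTC+3).
Bianca in UTC: 10:00-12:00, 13:00-15:00, 16:00-18:00 (add 7h to convert from UTC-7).
Keanu in UTC: 08:00-09:00, 13:00-15:00, 16:00-17:00 (add 8h to convert from UTC-8).
Alice in UTC: 09:00-13:00 (subtract 4h to convert from UTC+4).
Ugo ∩ Bianca: 11:00-12:00, 14:00-15:00, 16:00-17:00.
Ugo ∩ Bianca ∩ Keanu: 14:00-15:00, 16:00-17:00.
Ugo ∩ Bianca ∩ Keanu ∩ Alice: ∅.
There is no time when everyone is free.
No common window exists, so the longest block is 0 minutes.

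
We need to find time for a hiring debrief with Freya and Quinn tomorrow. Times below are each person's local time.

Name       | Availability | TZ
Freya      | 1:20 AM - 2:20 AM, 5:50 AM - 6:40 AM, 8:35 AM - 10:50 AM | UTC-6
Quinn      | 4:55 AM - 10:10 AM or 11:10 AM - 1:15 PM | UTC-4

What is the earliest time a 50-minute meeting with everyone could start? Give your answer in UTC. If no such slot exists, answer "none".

Freya in UTC: 07:20-08:20, 11:50-12:40, 14:35-16:50 (add 6h to convert from UTC-6).
Quinn in UTC: 08:55-14:10, 15:10-17:15 (add 4h to convert from UTC-4).
Freya ∩ Quinn: 11:50-12:40, 15:10-16:50.
The first common window of at least 50 minutes is 11:50-12:40, so the earliest start is 11:50.

11:50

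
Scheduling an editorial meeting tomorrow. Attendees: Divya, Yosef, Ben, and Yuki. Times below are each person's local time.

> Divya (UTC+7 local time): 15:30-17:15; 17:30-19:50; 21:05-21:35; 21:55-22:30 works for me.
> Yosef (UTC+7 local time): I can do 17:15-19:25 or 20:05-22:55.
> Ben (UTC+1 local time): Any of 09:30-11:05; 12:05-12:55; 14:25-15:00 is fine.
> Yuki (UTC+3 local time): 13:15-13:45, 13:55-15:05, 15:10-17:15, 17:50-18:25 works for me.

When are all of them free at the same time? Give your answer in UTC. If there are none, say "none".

Divya in UTC: 08:30-10:15, 10:30-12:50, 14:05-14:35, 14:55-15:30 (subtract 7h to convert from UTC+7).
Yosef in UTC: 10:15-12:25, 13:05-15:55 (subtract 7h to convert from UTC+7).
Ben in UTC: 08:30-10:05, 11:05-11:55, 13:25-14:00 (subtract 1h to convert from UTC+1).
Yuki in UTC: 10:15-10:45, 10:55-12:05, 12:10-14:15, 14:50-15:25 (subtract 3h to convert from UTC+3).
Divya ∩ Yosef: 10:30-12:25, 14:05-14:35, 14:55-15:30.
Divya ∩ Yosef ∩ Ben: 11:05-11:55.
Divya ∩ Yosef ∩ Ben ∩ Yuki: 11:05-11:55.

11:05-11:55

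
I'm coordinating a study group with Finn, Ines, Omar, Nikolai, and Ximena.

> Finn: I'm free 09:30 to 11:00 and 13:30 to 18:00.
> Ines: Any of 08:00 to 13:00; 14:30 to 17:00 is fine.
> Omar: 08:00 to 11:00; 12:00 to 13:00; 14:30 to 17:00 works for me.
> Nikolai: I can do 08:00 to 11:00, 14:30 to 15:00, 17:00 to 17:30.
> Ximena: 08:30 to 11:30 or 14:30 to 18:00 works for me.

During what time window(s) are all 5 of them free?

Finn ∩ Ines: 09:30-11:00, 14:30-17:00.
Finn ∩ Ines ∩ Omar: 09:30-11:00, 14:30-17:00.
Finn ∩ Ines ∩ Omar ∩ Nikolai: 09:30-11:00, 14:30-15:00.
Finn ∩ Ines ∩ Omar ∩ Nikolai ∩ Ximena: 09:30-11:00, 14:30-15:00.

09:30-11:00, 14:30-15:00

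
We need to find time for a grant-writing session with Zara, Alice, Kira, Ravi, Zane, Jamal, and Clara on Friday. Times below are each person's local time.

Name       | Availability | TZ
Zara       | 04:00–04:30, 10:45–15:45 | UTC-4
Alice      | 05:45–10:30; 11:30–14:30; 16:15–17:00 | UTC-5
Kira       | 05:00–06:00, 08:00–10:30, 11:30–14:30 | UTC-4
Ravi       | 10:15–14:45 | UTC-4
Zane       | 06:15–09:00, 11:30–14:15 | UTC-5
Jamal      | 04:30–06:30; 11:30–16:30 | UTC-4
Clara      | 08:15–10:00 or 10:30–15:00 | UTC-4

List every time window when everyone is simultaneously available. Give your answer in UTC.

16:30-18:30

Zara in UTC: 08:00-08:30, 14:45-19:45 (add 4h to convert from UTC-4).
Alice in UTC: 10:45-15:30, 16:30-19:30, 21:15-22:00 (add 5h to convert from UTC-5).
Kira in UTC: 09:00-10:00, 12:00-14:30, 15:30-18:30 (add 4h to convert from UTC-4).
Ravi in UTC: 14:15-18:45 (add 4h to convert from UTC-4).
Zane in UTC: 11:15-14:00, 16:30-19:15 (add 5h to convert from UTC-5).
Jamal in UTC: 08:30-10:30, 15:30-20:30 (add 4h to convert from UTC-4).
Clara in UTC: 12:15-14:00, 14:30-19:00 (add 4h to convert from UTC-4).
Zara ∩ Alice: 14:45-15:30, 16:30-19:30.
Zara ∩ Alice ∩ Kira: 16:30-18:30.
Zara ∩ Alice ∩ Kira ∩ Ravi: 16:30-18:30.
Zara ∩ Alice ∩ Kira ∩ Ravi ∩ Zane: 16:30-18:30.
Zara ∩ Alice ∩ Kira ∩ Ravi ∩ Zane ∩ Jamal: 16:30-18:30.
Zara ∩ Alice ∩ Kira ∩ Ravi ∩ Zane ∩ Jamal ∩ Clara: 16:30-18:30.
So the common availability across everyone is 16:30-18:30.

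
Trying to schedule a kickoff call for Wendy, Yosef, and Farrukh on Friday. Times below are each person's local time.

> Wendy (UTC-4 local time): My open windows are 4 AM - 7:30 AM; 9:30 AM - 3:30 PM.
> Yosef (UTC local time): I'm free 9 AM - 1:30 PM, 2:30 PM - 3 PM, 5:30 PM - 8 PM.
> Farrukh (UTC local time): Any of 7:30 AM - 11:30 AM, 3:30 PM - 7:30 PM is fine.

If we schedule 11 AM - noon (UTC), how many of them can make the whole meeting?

Wendy in UTC: 08:00-11:30, 13:30-19:30 (add 4h to convert from UTC-4).
Yosef in UTC: 09:00-13:30, 14:30-15:00, 17:30-20:00.
Farrukh in UTC: 07:30-11:30, 15:30-19:30.
Yosef can make the full 11:00-12:00 slot — that's 1.

1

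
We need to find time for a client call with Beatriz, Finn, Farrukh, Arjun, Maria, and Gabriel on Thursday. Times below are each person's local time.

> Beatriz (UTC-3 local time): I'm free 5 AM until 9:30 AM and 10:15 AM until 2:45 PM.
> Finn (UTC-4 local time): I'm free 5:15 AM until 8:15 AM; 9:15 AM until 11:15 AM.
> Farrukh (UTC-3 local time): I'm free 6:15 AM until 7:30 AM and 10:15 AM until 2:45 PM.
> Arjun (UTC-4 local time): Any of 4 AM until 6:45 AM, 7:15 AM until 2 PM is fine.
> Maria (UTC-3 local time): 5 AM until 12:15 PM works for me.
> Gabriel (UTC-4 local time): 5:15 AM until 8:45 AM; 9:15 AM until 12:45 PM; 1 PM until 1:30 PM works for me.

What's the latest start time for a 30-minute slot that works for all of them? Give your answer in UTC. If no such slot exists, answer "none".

14:45

Beatriz in UTC: 08:00-12:30, 13:15-17:45 (add 3h to convert from UTC-3).
Finn in UTC: 09:15-12:15, 13:15-15:15 (add 4h to convert from UTC-4).
Farrukh in UTC: 09:15-10:30, 13:15-17:45 (add 3h to convert from UTC-3).
Arjun in UTC: 08:00-10:45, 11:15-18:00 (add 4h to convert from UTC-4).
Maria in UTC: 08:00-15:15 (add 3h to convert from UTC-3).
Gabriel in UTC: 09:15-12:45, 13:15-16:45, 17:00-17:30 (add 4h to convert from UTC-4).
Beatriz ∩ Finn: 09:15-12:15, 13:15-15:15.
Beatriz ∩ Finn ∩ Farrukh: 09:15-10:30, 13:15-15:15.
Beatriz ∩ Finn ∩ Farrukh ∩ Arjun: 09:15-10:30, 13:15-15:15.
Beatriz ∩ Finn ∩ Farrukh ∩ Arjun ∩ Maria: 09:15-10:30, 13:15-15:15.
Beatriz ∩ Finn ∩ Farrukh ∩ Arjun ∩ Maria ∩ Gabriel: 09:15-10:30, 13:15-15:15.
The last common window of at least 30 minutes is 13:15-15:15; a 30-minute meeting can start as late as 14:45 and still end by 15:15.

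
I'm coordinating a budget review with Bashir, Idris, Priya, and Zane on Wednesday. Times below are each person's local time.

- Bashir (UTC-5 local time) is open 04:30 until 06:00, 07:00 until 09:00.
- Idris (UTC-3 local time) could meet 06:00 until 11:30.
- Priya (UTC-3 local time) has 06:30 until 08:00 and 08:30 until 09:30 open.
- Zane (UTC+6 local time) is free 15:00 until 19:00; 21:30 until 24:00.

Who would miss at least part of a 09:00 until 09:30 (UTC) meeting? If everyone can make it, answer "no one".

Bashir, Priya

Bashir in UTC: 09:30-11:00, 12:00-14:00 (add 5h to convert from UTC-5).
Idris in UTC: 09:00-14:30 (add 3h to convert from UTC-3).
Priya in UTC: 09:30-11:00, 11:30-12:30 (add 3h to convert from UTC-3).
Zane in UTC: 09:00-13:00, 15:30-18:00 (subtract 6h to convert from UTC+6).
Bashir: not fully free for 09:00-09:30. Idris: free for 09:00-09:30. Priya: not fully free for 09:00-09:30. Zane: free for 09:00-09:30.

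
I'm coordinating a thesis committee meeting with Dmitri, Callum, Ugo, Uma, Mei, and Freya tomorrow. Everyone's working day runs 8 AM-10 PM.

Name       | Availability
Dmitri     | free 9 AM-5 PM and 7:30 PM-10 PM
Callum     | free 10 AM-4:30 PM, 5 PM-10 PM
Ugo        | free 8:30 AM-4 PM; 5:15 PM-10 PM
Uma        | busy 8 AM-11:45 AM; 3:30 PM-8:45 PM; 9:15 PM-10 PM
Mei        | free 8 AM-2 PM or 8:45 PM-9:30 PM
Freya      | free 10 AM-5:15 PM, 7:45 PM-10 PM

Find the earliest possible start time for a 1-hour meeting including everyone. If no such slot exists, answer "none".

Dmitri free: 09:00-17:00, 19:30-22:00.
Callum free: 10:00-16:30, 17:00-22:00.
Ugo free: 08:30-16:00, 17:15-22:00.
Uma free: 11:45-15:30, 20:45-21:15 (invert busy blocks within the working day).
Mei free: 08:00-14:00, 20:45-21:30.
Freya free: 10:00-17:15, 19:45-22:00.
Dmitri ∩ Callum: 10:00-16:30, 19:30-22:00.
Dmitri ∩ Callum ∩ Ugo: 10:00-16:00, 19:30-22:00.
Dmitri ∩ Callum ∩ Ugo ∩ Uma: 11:45-15:30, 20:45-21:15.
Dmitri ∩ Callum ∩ Ugo ∩ Uma ∩ Mei: 11:45-14:00, 20:45-21:15.
Dmitri ∩ Callum ∩ Ugo ∩ Uma ∩ Mei ∩ Freya: 11:45-14:00, 20:45-21:15.
The first common window of at least 60 minutes is 11:45-14:00, so the earliest start is 11:45.

11:45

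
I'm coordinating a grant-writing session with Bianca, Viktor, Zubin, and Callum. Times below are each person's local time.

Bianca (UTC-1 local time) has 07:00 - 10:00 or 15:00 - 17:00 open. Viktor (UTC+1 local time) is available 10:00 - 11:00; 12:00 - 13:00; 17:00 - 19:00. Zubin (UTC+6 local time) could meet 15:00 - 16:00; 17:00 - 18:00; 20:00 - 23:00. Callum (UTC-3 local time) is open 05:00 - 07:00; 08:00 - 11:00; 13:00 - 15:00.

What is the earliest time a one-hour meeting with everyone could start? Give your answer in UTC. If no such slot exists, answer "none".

Bianca in UTC: 08:00-11:00, 16:00-18:00 (add 1h to convert from UTC-1).
Viktor in UTC: 09:00-10:00, 11:00-12:00, 16:00-18:00 (subtract 1h to convert from UTC+1).
Zubin in UTC: 09:00-10:00, 11:00-12:00, 14:00-17:00 (subtract 6h to convert from UTC+6).
Callum in UTC: 08:00-10:00, 11:00-14:00, 16:00-18:00 (add 3h to convert from UTC-3).
Bianca ∩ Viktor: 09:00-10:00, 16:00-18:00.
Bianca ∩ Viktor ∩ Zubin: 09:00-10:00, 16:00-17:00.
Bianca ∩ Viktor ∩ Zubin ∩ Callum: 09:00-10:00, 16:00-17:00.
So the common availability across everyone is 09:00-10:00, 16:00-17:00.
The first common window of at least 60 minutes is 09:00-10:00, so the earliest start is 09:00.

09:00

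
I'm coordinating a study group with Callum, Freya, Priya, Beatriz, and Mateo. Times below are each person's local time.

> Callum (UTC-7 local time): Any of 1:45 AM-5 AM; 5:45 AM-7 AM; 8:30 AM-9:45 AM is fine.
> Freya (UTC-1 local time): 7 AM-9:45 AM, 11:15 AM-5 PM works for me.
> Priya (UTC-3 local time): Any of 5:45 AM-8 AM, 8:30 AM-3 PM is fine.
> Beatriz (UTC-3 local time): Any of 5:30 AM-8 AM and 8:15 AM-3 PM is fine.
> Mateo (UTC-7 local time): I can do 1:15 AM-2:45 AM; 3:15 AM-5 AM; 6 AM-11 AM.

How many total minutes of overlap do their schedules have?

Callum in UTC: 08:45-12:00, 12:45-14:00, 15:30-16:45 (add 7h to convert from UTC-7).
Freya in UTC: 08:00-10:45, 12:15-18:00 (add 1h to convert from UTC-1).
Priya in UTC: 08:45-11:00, 11:30-18:00 (add 3h to convert from UTC-3).
Beatriz in UTC: 08:30-11:00, 11:15-18:00 (add 3h to convert from UTC-3).
Mateo in UTC: 08:15-09:45, 10:15-12:00, 13:00-18:00 (add 7h to convert from UTC-7).
Callum ∩ Freya: 08:45-10:45, 12:45-14:00, 15:30-16:45.
Callum ∩ Freya ∩ Priya: 08:45-10:45, 12:45-14:00, 15:30-16:45.
Callum ∩ Freya ∩ Priya ∩ Beatriz: 08:45-10:45, 12:45-14:00, 15:30-16:45.
Callum ∩ Freya ∩ Priya ∩ Beatriz ∩ Mateo: 08:45-09:45, 10:15-10:45, 13:00-14:00, 15:30-16:45.
Summing the common windows: 60 + 30 + 60 + 75 = 225 minutes.

225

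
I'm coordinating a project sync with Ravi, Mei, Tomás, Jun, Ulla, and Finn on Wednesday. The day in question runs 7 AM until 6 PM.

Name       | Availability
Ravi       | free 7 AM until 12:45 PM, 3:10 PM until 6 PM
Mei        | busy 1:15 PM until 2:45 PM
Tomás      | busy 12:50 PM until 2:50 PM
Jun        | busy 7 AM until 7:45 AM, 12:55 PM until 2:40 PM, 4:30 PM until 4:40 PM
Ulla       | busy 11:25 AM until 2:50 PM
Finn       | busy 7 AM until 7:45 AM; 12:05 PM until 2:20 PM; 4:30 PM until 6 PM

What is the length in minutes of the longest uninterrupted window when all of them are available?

Ravi free: 07:00-12:45, 15:10-18:00.
Mei free: 07:00-13:15, 14:45-18:00 (invert busy blocks within the working day).
Tomás free: 07:00-12:50, 14:50-18:00 (invert busy blocks within the working day).
Jun free: 07:45-12:55, 14:40-16:30, 16:40-18:00 (invert busy blocks within the working day).
Ulla free: 07:00-11:25, 14:50-18:00 (invert busy blocks within the working day).
Finn free: 07:45-12:05, 14:20-16:30 (invert busy blocks within the working day).
Ravi ∩ Mei: 07:00-12:45, 15:10-18:00.
Ravi ∩ Mei ∩ Tomás: 07:00-12:45, 15:10-18:00.
Ravi ∩ Mei ∩ Tomás ∩ Jun: 07:45-12:45, 15:10-16:30, 16:40-18:00.
Ravi ∩ Mei ∩ Tomás ∩ Jun ∩ Ulla: 07:45-11:25, 15:10-16:30, 16:40-18:00.
Ravi ∩ Mei ∩ Tomás ∩ Jun ∩ Ulla ∩ Finn: 07:45-11:25, 15:10-16:30.
The longest is 07:45-11:25 at 220 minutes.

220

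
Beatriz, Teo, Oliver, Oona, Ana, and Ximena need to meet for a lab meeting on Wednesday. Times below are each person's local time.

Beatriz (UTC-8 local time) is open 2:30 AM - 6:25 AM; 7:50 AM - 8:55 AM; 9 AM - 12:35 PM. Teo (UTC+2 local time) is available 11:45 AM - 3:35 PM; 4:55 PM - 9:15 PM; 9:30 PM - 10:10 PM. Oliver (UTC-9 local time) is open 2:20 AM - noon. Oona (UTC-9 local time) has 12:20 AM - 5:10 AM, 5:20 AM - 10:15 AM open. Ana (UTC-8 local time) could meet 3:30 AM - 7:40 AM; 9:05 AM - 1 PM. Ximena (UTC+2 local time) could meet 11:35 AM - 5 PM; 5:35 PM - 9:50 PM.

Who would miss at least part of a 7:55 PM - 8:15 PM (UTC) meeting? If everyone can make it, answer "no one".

Beatriz in UTC: 10:30-14:25, 15:50-16:55, 17:00-20:35 (add 8h to convert from UTC-8).
Teo in UTC: 09:45-13:35, 14:55-19:15, 19:30-20:10 (subtract 2h to convert from UTC+2).
Oliver in UTC: 11:20-21:00 (add 9h to convert from UTC-9).
Oona in UTC: 09:20-14:10, 14:20-19:15 (add 9h to convert from UTC-9).
Ana in UTC: 11:30-15:40, 17:05-21:00 (add 8h to convert from UTC-8).
Ximena in UTC: 09:35-15:00, 15:35-19:50 (subtract 2h to convert from UTC+2).
Beatriz: free for 19:55-20:15. Teo: not fully free for 19:55-20:15. Oliver: free for 19:55-20:15. Oona: not fully free for 19:55-20:15. Ana: free for 19:55-20:15. Ximena: not fully free for 19:55-20:15.

Oona, Teo, Ximena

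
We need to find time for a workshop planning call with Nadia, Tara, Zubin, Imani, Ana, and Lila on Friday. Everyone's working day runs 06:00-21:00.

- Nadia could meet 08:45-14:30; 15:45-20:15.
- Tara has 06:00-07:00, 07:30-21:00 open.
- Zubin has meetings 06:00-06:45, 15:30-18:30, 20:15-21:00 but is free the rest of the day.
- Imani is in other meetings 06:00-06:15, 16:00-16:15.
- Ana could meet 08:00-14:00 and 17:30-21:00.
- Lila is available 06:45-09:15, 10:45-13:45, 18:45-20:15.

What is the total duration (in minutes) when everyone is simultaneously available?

300

Nadia free: 08:45-14:30, 15:45-20:15.
Tara free: 06:00-07:00, 07:30-21:00.
Zubin free: 06:45-15:30, 18:30-20:15 (invert busy blocks within the working day).
Imani free: 06:15-16:00, 16:15-21:00 (invert busy blocks within the working day).
Ana free: 08:00-14:00, 17:30-21:00.
Lila free: 06:45-09:15, 10:45-13:45, 18:45-20:15.
Nadia ∩ Tara: 08:45-14:30, 15:45-20:15.
Nadia ∩ Tara ∩ Zubin: 08:45-14:30, 18:30-20:15.
Nadia ∩ Tara ∩ Zubin ∩ Imani: 08:45-14:30, 18:30-20:15.
Nadia ∩ Tara ∩ Zubin ∩ Imani ∩ Ana: 08:45-14:00, 18:30-20:15.
Nadia ∩ Tara ∩ Zubin ∩ Imani ∩ Ana ∩ Lila: 08:45-09:15, 10:45-13:45, 18:45-20:15.
So the common availability across everyone is 08:45-09:15, 10:45-13:45, 18:45-20:15.
Summing the common windows: 30 + 180 + 90 = 300 minutes.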